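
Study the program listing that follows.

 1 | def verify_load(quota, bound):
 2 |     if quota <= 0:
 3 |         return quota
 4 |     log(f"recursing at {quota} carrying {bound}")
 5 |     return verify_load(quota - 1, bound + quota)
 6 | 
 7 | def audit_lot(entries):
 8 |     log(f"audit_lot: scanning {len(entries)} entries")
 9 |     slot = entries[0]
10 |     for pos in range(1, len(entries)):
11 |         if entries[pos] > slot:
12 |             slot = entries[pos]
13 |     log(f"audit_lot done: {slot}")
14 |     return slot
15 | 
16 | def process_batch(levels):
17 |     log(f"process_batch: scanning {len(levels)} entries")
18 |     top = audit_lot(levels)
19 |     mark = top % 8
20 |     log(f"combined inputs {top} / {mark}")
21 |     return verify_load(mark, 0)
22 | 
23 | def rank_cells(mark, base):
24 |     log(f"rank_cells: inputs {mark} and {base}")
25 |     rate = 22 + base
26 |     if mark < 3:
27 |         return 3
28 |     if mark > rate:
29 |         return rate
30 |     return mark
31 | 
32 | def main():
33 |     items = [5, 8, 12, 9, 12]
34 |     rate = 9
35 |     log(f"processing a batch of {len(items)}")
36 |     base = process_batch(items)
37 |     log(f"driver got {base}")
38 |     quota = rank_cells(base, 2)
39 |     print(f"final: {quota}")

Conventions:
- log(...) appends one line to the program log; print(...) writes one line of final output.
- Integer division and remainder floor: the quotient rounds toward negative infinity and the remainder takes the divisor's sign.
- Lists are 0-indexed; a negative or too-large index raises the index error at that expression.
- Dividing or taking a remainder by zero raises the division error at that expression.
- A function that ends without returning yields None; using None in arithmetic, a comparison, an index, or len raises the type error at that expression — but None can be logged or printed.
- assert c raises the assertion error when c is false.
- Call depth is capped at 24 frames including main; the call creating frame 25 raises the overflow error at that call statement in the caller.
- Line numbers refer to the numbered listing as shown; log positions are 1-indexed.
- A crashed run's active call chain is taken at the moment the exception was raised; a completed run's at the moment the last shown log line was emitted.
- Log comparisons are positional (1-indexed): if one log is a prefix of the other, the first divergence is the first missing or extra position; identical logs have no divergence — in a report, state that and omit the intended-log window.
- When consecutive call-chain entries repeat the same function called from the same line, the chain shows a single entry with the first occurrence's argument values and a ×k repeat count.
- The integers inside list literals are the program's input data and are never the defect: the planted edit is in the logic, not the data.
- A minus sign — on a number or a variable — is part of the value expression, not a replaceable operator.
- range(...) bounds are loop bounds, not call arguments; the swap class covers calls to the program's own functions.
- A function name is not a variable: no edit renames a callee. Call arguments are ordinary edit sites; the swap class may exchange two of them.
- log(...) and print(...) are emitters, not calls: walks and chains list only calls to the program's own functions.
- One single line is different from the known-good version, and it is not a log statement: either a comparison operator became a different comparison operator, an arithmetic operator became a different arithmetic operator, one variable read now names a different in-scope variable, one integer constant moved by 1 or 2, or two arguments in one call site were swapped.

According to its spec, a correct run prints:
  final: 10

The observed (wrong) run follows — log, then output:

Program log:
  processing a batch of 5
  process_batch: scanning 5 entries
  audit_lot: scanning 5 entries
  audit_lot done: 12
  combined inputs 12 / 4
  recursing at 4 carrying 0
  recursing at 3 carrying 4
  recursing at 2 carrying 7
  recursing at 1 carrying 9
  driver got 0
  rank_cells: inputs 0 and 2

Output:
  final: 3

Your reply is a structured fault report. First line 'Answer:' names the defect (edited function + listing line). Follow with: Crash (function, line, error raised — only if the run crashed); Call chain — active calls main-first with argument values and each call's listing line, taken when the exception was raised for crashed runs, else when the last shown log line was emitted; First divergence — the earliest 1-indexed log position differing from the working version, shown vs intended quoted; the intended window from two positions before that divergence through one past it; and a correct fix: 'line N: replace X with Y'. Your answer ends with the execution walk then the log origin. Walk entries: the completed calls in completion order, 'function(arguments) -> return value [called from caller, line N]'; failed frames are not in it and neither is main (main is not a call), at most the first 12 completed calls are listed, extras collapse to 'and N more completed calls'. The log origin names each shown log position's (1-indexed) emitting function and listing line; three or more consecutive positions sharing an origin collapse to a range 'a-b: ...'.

Answer: the defect is in verify_load at line 3.
Key fact: At log position 10 the runs split — shown 'driver got 0', but the working version logs 'driver got 10'.
Call chain: main -> rank_cells(0, 2) (called at line 38).
First divergence: position 10 — shown 'driver got 0', intended 'driver got 10'.
Intended log window:
  8: recursing at 2 carrying 7
  9: recursing at 1 carrying 9
  10: driver got 10
  11: rank_cells: inputs 10 and 2
Execution walk:
  audit_lot([5, 8, 12, 9, 12]) -> 12  [called from process_batch, line 18]
  verify_load(0, 10) -> 0  [called from verify_load, line 5]
  verify_load(1, 9) -> 0  [called from verify_load, line 5]
  verify_load(2, 7) -> 0  [called from verify_load, line 5]
  verify_load(3, 4) -> 0  [called from verify_load, line 5]
  verify_load(4, 0) -> 0  [called from process_batch, line 21]
  process_batch([5, 8, 12, 9, 12]) -> 0  [called from main, line 36]
  rank_cells(0, 2) -> 3  [called from main, line 38]
Log origins:
  1: emitted by main (line 35)
  2: emitted by process_batch (line 17)
  3: emitted by audit_lot (line 8)
  4: emitted by audit_lot (line 13)
  5: emitted by process_batch (line 20)
  6-9: emitted by verify_load (line 4)
  10: emitted by main (line 37)
  11: emitted by rank_cells (line 24)
A correct fix: line 3: replace `quota` with `bound`.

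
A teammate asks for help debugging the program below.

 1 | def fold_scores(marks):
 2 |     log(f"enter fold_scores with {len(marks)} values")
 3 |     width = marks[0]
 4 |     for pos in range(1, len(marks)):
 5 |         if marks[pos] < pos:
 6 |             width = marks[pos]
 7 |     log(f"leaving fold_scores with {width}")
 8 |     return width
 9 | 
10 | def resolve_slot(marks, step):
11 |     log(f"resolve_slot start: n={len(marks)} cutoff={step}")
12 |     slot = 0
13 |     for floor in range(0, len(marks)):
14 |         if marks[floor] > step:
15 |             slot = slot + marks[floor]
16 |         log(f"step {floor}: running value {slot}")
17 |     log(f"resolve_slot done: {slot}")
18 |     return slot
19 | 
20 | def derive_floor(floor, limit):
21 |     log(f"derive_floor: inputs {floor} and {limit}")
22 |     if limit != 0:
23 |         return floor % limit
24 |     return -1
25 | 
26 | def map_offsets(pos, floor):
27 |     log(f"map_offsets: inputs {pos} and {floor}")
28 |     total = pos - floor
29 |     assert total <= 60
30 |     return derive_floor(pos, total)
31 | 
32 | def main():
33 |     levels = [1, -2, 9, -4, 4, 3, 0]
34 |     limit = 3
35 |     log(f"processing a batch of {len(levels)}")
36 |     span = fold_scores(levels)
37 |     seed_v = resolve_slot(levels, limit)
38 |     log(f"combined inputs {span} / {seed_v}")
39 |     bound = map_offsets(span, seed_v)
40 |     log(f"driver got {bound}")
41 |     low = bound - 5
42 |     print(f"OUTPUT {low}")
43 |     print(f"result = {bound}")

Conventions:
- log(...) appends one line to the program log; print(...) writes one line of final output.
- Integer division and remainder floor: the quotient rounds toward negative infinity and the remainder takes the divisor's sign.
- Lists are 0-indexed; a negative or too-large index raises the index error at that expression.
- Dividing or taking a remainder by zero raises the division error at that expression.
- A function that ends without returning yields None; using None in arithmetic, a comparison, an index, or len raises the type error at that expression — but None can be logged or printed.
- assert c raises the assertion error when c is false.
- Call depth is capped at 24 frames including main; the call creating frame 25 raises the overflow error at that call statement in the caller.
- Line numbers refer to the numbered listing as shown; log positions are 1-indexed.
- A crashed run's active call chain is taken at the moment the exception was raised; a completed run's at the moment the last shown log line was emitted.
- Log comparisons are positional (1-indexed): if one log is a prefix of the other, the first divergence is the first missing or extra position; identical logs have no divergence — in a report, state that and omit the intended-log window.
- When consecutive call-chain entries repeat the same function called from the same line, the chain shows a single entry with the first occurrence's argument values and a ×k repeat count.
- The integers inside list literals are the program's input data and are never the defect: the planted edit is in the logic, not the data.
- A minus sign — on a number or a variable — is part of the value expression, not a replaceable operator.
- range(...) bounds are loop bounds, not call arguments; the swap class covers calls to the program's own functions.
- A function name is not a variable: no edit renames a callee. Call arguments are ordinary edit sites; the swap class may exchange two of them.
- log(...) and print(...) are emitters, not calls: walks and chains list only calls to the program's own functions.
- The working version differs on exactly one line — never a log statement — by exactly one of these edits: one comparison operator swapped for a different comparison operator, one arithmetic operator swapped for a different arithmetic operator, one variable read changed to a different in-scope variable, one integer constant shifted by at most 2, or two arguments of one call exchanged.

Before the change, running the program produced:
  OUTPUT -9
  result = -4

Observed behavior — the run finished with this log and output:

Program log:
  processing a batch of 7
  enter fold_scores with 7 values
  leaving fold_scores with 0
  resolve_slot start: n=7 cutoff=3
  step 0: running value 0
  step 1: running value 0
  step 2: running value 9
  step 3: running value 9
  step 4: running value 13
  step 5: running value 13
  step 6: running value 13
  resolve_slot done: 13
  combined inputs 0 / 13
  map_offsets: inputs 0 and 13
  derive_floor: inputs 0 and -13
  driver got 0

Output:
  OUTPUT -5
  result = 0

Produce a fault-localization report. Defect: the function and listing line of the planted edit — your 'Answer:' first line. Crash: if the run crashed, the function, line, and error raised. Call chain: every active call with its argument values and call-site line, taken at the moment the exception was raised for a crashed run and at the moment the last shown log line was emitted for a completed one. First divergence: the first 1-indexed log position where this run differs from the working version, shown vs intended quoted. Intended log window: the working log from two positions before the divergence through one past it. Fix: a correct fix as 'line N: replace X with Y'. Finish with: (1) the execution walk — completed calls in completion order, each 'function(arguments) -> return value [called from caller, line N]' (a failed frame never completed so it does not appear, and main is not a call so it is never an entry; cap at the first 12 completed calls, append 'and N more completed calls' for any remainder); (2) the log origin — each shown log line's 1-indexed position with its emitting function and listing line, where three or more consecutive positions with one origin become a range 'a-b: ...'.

Answer: the defect is in fold_scores at line 5.
Key fact: Position 3 is the first bad log line: 'leaving fold_scores with 0' should read 'leaving fold_scores with -4'.
Call chain: main.
First divergence: position 3; shown 'leaving fold_scores with 0' vs intended 'leaving fold_scores with -4'.
Intended log window:
  1: processing a batch of 7
  2: enter fold_scores with 7 values
  3: leaving fold_scores with -4
  4: resolve_slot start: n=7 cutoff=3
Execution walk:
  fold_scores([1, -2, 9, -4, 4, 3, 0]) -> 0  [called from main, line 36]
  resolve_slot([1, -2, 9, -4, 4, 3, 0], 3) -> 13  [called from main, line 37]
  derive_floor(0, -13) -> 0  [called from map_offsets, line 30]
  map_offsets(0, 13) -> 0  [called from main, line 39]
Log origin:
  1: from main, line 35
  2: from fold_scores, line 2
  3: from fold_scores, line 7
  4: from resolve_slot, line 11
  5-11: from resolve_slot, line 16
  12: from resolve_slot, line 17
  13: from main, line 38
  14: from map_offsets, line 27
  15: from derive_floor, line 21
  16: from main, line 40
A correct fix: line 5: replace `marks[pos] < pos` with `marks[pos] < width`.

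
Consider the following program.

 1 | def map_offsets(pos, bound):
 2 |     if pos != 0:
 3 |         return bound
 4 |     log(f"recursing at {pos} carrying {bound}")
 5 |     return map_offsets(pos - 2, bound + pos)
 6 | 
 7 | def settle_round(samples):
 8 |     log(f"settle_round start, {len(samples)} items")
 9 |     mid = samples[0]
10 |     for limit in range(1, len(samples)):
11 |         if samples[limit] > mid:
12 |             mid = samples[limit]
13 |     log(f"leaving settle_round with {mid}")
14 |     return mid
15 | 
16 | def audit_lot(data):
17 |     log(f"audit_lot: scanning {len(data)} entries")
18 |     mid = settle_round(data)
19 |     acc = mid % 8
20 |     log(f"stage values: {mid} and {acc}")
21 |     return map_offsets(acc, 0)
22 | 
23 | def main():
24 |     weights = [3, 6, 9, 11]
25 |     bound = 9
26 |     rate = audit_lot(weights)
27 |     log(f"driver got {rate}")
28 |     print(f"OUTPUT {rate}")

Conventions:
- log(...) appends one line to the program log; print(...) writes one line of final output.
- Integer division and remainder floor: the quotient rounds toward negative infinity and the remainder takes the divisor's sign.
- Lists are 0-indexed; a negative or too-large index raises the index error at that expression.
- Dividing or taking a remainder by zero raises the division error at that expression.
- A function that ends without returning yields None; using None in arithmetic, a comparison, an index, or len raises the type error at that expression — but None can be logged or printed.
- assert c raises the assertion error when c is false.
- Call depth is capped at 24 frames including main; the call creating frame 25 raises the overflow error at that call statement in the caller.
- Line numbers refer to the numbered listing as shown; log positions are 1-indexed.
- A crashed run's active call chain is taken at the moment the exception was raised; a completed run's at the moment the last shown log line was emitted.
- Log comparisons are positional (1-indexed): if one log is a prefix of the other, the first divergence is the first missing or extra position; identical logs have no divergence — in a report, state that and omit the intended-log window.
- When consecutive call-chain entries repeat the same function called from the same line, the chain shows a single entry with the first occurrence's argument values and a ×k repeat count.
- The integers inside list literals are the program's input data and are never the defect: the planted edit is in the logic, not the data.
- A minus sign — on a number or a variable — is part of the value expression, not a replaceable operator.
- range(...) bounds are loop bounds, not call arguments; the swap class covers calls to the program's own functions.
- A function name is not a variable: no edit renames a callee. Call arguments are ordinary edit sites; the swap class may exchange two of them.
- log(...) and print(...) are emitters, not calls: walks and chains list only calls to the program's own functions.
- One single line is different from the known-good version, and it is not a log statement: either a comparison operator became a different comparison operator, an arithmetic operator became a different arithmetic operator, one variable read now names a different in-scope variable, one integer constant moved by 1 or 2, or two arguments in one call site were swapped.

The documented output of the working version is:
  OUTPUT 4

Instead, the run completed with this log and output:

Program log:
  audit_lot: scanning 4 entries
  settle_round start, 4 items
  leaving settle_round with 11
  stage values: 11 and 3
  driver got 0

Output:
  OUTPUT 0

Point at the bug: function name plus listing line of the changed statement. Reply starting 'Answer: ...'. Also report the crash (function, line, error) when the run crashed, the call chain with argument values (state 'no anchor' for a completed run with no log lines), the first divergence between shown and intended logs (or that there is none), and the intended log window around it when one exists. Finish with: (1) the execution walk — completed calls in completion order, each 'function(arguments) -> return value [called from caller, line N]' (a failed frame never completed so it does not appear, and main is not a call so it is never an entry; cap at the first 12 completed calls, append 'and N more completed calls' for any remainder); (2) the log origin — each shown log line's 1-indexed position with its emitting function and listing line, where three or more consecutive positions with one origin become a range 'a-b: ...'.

Answer: the defect is in map_offsets at line 2.
Core observation: At log position 5 the runs split — shown 'driver got 0', but the working version logs 'recursing at 3 carrying 0'.
Call chain: main.
First divergence: position 5; shown 'driver got 0' vs intended 'recursing at 3 carrying 0'.
Intended log window:
  3: leaving settle_round with 11
  4: stage values: 11 and 3
  5: recursing at 3 carrying 0
  6: recursing at 1 carrying 3
Execution walk:
  settle_round([3, 6, 9, 11]) -> 11  [called from audit_lot, line 18]
  map_offsets(3, 0) -> 0  [called from audit_lot, line 21]
  audit_lot([3, 6, 9, 11]) -> 0  [called from main, line 26]
Log origins:
  1 — audit_lot, line 17
  2 — settle_round, line 8
  3 — settle_round, line 13
  4 — audit_lot, line 20
  5 — main, line 27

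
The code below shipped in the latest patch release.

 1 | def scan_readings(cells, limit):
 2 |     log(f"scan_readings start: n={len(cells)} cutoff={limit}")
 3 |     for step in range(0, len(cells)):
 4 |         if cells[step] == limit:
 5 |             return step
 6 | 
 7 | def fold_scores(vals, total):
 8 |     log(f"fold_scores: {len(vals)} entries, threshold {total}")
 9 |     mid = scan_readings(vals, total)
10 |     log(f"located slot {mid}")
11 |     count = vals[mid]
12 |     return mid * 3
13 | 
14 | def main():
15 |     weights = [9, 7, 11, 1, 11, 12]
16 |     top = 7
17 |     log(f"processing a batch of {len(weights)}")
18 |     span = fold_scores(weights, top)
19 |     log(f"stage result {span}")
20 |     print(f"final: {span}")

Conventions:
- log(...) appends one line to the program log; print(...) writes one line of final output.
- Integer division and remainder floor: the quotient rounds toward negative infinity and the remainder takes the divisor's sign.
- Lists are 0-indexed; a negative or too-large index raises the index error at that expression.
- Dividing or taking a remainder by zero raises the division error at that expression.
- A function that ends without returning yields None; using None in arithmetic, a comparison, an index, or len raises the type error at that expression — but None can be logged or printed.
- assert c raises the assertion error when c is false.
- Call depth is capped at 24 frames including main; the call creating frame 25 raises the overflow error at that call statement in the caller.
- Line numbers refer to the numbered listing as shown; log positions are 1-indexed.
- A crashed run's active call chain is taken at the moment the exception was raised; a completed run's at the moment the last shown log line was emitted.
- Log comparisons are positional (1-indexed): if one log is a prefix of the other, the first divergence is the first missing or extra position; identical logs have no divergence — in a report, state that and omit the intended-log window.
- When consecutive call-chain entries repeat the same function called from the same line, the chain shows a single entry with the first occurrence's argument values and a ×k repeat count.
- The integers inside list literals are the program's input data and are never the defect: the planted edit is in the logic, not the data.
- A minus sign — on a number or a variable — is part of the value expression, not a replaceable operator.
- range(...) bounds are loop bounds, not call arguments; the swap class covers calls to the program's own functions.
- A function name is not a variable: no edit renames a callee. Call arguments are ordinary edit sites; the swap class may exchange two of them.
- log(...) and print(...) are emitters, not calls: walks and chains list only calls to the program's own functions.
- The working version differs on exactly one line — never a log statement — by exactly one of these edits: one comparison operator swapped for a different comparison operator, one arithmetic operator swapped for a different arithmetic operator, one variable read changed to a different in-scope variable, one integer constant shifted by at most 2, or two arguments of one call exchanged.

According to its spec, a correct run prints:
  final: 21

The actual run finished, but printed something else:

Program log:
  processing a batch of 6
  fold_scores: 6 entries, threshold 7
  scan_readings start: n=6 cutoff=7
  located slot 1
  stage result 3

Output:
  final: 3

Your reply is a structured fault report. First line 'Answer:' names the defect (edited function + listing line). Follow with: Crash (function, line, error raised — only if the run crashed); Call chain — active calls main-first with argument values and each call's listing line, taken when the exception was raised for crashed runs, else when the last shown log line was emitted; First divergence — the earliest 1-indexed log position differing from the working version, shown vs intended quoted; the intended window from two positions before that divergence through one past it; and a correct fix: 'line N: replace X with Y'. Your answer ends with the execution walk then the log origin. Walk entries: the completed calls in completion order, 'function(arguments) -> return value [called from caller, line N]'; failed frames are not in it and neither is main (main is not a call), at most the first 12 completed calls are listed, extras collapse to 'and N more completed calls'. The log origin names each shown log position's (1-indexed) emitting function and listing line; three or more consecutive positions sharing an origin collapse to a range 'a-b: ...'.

Answer: the defect is in fold_scores at line 12.
Key observation: Position 5 is the first bad log line: 'stage result 3' should read 'stage result 21'.
Call chain: main.
First divergence: position 5 — the shown line 'stage result 3' should read 'stage result 21'.
Intended log window:
  3: scan_readings start: n=6 cutoff=7
  4: located slot 1
  5: stage result 21
Execution walk:
  scan_readings([9, 7, 11, 1, 11, 12], 7) -> 1  [called from fold_scores, line 9]
  fold_scores([9, 7, 11, 1, 11, 12], 7) -> 3  [called from main, line 18]
Log origin:
  1: logged in main at line 17
  2: logged in fold_scores at line 8
  3: logged in scan_readings at line 2
  4: logged in fold_scores at line 10
  5: logged in main at line 19
A correct fix: line 12: replace `mid` with `count`.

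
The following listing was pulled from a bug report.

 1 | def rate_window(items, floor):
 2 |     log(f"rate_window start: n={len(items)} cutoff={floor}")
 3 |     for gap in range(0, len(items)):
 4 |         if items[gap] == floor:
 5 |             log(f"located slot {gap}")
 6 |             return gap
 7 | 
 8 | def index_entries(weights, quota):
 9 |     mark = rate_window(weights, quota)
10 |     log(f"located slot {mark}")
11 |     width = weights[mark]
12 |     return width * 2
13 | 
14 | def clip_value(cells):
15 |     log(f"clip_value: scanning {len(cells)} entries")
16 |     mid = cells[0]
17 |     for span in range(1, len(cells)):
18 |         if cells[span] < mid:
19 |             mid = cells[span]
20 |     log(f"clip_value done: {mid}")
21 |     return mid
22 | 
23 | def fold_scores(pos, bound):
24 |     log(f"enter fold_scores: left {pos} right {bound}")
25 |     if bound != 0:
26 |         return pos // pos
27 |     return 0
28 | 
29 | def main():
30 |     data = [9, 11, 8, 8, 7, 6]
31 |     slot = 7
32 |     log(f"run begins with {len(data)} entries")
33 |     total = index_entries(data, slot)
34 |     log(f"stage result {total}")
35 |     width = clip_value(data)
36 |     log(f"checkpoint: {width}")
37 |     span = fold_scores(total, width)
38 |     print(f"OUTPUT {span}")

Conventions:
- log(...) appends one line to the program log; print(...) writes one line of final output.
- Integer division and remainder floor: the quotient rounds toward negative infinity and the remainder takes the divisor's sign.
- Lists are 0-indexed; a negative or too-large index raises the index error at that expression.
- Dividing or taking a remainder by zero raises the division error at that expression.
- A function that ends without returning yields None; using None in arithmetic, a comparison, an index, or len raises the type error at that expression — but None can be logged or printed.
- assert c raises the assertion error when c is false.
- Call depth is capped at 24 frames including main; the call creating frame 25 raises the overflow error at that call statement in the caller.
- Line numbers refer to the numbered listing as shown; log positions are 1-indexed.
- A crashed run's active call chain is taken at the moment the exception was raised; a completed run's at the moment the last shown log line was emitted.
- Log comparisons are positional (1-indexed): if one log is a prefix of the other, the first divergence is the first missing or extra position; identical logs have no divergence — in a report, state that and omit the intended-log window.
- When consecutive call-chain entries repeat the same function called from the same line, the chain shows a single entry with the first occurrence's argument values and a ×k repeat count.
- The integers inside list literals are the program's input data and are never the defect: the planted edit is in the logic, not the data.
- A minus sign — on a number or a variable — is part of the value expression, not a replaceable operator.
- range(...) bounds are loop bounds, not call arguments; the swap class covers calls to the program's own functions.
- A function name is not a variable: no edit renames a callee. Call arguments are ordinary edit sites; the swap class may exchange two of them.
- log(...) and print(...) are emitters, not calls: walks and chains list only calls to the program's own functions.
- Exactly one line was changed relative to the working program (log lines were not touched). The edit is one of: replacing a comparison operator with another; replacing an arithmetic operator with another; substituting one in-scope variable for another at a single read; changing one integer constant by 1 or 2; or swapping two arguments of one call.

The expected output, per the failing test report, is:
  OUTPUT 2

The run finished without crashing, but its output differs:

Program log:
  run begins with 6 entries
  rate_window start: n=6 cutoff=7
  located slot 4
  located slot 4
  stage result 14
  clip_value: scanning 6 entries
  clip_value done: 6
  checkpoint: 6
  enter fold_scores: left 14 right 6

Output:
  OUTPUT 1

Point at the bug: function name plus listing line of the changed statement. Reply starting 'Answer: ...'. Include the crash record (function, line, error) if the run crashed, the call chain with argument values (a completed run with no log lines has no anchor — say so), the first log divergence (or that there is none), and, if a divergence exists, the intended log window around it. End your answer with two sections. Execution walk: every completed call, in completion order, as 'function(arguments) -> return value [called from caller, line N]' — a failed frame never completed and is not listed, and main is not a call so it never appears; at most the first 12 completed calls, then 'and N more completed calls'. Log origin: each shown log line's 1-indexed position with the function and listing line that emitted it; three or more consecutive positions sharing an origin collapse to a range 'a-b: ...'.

Answer: the defect is in fold_scores at line 26.
The tell: Nothing in the log betrays the bug — only the output does.
Call chain: main -> fold_scores(14, 6) (called at line 37).
First divergence: none; the two logs match at every position.
Execution walk:
  rate_window([9, 11, 8, 8, 7, 6], 7) -> 4  [called from index_entries, line 9]
  index_entries([9, 11, 8, 8, 7, 6], 7) -> 14  [called from main, line 33]
  clip_value([9, 11, 8, 8, 7, 6]) -> 6  [called from main, line 35]
  fold_scores(14, 6) -> 1  [called from main, line 37]
Log origins:
  1: logged in main at line 32
  2: logged in rate_window at line 2
  3: logged in rate_window at line 5
  4: logged in index_entries at line 10
  5: logged in main at line 34
  6: logged in clip_value at line 15
  7: logged in clip_value at line 20
  8: logged in main at line 36
  9: logged in fold_scores at line 24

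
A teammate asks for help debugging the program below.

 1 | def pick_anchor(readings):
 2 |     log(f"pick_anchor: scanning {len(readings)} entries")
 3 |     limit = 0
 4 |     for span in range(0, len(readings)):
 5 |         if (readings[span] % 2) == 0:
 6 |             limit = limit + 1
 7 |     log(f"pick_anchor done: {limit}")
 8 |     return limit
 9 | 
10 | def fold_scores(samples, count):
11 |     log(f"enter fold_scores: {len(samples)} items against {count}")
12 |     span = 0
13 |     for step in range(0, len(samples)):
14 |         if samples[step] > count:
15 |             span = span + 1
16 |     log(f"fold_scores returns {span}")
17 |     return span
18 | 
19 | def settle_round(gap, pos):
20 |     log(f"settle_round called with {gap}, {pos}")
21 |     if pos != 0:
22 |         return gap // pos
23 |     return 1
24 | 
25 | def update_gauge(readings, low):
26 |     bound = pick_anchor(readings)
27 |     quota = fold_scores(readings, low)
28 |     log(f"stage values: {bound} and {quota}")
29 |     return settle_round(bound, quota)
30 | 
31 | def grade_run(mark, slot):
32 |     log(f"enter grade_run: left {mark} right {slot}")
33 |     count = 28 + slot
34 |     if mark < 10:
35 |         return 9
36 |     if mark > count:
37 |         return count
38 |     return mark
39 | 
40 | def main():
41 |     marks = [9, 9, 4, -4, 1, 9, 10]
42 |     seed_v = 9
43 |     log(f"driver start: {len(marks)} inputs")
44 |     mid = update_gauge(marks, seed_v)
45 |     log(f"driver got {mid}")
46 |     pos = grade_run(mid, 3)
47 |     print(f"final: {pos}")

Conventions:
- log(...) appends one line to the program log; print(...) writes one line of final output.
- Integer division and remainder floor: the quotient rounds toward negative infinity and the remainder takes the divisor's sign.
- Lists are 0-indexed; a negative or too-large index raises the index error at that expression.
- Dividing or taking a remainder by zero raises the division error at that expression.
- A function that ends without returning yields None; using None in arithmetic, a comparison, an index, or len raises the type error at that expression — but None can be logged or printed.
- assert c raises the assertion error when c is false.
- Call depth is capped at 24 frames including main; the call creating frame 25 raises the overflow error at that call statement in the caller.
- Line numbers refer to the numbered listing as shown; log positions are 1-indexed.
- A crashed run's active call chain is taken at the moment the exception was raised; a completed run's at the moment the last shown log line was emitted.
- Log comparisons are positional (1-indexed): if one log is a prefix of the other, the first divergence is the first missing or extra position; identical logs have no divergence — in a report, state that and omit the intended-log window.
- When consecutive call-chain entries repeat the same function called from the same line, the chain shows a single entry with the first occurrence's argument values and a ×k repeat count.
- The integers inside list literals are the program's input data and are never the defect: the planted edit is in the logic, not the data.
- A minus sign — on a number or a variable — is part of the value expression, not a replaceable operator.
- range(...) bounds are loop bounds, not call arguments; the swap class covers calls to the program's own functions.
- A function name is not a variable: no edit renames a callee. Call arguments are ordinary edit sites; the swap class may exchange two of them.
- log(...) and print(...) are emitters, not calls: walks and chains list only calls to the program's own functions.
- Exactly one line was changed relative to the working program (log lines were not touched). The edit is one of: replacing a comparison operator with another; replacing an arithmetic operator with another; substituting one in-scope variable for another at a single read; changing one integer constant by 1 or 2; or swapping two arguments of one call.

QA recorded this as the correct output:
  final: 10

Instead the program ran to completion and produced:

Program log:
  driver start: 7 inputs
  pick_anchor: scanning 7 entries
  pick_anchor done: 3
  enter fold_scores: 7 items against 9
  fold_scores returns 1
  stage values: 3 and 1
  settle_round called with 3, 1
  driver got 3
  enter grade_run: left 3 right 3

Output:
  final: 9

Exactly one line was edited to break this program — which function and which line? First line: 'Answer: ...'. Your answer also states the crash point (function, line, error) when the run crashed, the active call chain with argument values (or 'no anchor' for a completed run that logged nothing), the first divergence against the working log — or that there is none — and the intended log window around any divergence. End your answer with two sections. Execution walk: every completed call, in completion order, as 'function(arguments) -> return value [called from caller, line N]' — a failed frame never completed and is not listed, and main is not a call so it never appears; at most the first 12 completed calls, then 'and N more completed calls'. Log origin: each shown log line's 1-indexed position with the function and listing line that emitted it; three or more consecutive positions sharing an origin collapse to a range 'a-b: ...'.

Answer: the defect is in grade_run at line 35.
Core observation: No log line changed; the fault shows up purely in the output.
Call chain: main -> grade_run(3, 3) (called at line 46).
First divergence: none (the log streams are identical).
Execution walk:
  pick_anchor([9, 9, 4, -4, 1, 9, 10]) -> 3  [called from update_gauge, line 26]
  fold_scores([9, 9, 4, -4, 1, 9, 10], 9) -> 1  [called from update_gauge, line 27]
  settle_round(3, 1) -> 3  [called from update_gauge, line 29]
  update_gauge([9, 9, 4, -4, 1, 9, 10], 9) -> 3  [called from main, line 44]
  grade_run(3, 3) -> 9  [called from main, line 46]
Log origin:
  1: logged in main at line 43
  2: logged in pick_anchor at line 2
  3: logged in pick_anchor at line 7
  4: logged in fold_scores at line 11
  5: logged in fold_scores at line 16
  6: logged in update_gauge at line 28
  7: logged in settle_round at line 20
  8: logged in main at line 45
  9: logged in grade_run at line 32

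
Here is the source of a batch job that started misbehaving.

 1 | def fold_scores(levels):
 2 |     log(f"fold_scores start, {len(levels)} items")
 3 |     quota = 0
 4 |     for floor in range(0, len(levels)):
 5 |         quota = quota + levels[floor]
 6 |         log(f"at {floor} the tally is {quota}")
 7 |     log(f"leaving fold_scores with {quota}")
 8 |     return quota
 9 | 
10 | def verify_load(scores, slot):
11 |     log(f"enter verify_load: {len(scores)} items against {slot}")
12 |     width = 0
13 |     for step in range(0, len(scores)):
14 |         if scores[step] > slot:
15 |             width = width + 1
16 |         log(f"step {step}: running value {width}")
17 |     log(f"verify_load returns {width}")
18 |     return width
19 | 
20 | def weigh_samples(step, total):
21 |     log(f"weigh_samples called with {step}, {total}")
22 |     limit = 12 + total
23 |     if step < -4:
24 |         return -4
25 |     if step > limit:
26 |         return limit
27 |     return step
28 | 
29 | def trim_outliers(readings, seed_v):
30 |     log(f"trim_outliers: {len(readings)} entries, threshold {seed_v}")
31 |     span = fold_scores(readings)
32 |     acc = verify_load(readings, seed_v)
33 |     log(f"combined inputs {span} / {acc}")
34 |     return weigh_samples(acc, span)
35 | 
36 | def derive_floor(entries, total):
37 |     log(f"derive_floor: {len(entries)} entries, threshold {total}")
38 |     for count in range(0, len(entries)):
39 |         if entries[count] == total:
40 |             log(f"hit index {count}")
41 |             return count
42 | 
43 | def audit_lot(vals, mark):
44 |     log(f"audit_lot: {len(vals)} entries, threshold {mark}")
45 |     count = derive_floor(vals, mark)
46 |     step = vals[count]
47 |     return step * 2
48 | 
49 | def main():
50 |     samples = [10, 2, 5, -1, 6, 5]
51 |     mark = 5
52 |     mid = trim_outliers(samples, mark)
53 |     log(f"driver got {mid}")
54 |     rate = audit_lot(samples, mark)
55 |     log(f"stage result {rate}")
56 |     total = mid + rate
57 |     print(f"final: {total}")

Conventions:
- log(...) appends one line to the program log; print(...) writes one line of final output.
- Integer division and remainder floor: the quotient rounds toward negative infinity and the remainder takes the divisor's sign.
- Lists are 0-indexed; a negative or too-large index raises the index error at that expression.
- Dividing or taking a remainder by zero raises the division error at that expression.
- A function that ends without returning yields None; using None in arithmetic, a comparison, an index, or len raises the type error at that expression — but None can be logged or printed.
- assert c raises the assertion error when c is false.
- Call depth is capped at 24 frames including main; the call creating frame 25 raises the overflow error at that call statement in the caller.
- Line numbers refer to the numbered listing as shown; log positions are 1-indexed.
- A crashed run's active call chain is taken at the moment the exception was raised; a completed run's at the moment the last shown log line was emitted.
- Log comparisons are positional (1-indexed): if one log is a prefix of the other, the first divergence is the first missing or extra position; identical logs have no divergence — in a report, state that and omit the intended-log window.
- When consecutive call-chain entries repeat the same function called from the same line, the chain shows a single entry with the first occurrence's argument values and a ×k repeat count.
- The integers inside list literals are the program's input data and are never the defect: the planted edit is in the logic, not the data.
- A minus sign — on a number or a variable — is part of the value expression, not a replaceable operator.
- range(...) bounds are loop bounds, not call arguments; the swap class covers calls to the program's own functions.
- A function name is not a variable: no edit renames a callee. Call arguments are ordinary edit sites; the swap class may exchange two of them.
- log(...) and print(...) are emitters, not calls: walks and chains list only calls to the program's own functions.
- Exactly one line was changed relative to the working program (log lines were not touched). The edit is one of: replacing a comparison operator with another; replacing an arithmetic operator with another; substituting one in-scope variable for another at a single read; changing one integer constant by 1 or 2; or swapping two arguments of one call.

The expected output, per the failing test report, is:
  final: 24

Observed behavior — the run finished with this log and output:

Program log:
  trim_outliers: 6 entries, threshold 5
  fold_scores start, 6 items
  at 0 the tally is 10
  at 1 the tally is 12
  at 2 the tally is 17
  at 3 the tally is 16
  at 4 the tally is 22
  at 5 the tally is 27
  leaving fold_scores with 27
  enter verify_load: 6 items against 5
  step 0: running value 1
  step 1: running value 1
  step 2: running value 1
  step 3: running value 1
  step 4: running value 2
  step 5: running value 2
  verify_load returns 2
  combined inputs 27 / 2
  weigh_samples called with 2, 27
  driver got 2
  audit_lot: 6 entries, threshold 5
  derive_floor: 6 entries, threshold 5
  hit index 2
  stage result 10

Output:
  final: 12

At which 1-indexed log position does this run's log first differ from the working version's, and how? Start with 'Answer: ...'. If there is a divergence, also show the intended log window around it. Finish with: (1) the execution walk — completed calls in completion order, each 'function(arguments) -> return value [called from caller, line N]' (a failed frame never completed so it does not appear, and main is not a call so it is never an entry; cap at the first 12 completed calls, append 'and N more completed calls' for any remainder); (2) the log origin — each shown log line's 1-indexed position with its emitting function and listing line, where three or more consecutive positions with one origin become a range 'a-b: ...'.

Answer: position 19 — the shown line 'weigh_samples called with 2, 27' should read 'weigh_samples called with 27, 2'.
Intended log window:
  17: verify_load returns 2
  18: combined inputs 27 / 2
  19: weigh_samples called with 27, 2
  20: driver got 14
Execution walk:
  fold_scores([10, 2, 5, -1, 6, 5]) -> 27  [called from trim_outliers, line 31]
  verify_load([10, 2, 5, -1, 6, 5], 5) -> 2  [called from trim_outliers, line 32]
  weigh_samples(2, 27) -> 2  [called from trim_outliers, line 34]
  trim_outliers([10, 2, 5, -1, 6, 5], 5) -> 2  [called from main, line 52]
  derive_floor([10, 2, 5, -1, 6, 5], 5) -> 2  [called from audit_lot, line 45]
  audit_lot([10, 2, 5, -1, 6, 5], 5) -> 10  [called from main, line 54]
Origin of each log line:
  1: emitted by trim_outliers (line 30)
  2: emitted by fold_scores (line 2)
  3-8: emitted by fold_scores (line 6)
  9: emitted by fold_scores (line 7)
  10: emitted by verify_load (line 11)
  11-16: emitted by verify_load (line 16)
  17: emitted by verify_load (line 17)
  18: emitted by trim_outliers (line 33)
  19: emitted by weigh_samples (line 21)
  20: emitted by main (line 53)
  21: emitted by audit_lot (line 44)
  22: emitted by derive_floor (line 37)
  23: emitted by derive_floor (line 40)
  24: emitted by main (line 55)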